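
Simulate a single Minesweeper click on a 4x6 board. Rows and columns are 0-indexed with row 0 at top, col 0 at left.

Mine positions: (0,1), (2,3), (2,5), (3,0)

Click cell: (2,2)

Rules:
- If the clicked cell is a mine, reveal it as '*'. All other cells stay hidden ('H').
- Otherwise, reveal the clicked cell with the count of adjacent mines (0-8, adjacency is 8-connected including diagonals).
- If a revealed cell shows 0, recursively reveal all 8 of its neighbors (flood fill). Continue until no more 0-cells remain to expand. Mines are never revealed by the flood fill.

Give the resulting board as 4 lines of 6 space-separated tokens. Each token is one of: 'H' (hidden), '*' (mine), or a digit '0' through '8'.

H H H H H H
H H H H H H
H H 1 H H H
H H H H H H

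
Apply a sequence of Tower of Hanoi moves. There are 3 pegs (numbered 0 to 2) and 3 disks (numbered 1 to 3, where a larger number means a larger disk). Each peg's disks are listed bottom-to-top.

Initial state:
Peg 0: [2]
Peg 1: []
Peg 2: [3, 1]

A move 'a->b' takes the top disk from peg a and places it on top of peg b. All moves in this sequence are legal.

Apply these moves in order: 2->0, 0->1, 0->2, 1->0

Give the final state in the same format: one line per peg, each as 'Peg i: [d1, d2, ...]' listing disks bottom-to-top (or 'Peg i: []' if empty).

Answer: Peg 0: [1]
Peg 1: []
Peg 2: [3, 2]

Derivation:
After move 1 (2->0):
Peg 0: [2, 1]
Peg 1: []
Peg 2: [3]

After move 2 (0->1):
Peg 0: [2]
Peg 1: [1]
Peg 2: [3]

After move 3 (0->2):
Peg 0: []
Peg 1: [1]
Peg 2: [3, 2]

After move 4 (1->0):
Peg 0: [1]
Peg 1: []
Peg 2: [3, 2]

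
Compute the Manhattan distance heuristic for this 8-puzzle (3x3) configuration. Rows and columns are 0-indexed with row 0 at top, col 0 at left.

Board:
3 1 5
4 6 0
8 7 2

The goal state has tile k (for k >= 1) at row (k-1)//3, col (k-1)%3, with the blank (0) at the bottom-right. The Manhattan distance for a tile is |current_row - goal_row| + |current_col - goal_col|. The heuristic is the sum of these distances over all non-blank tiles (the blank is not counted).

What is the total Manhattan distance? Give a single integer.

Tile 3: (0,0)->(0,2) = 2
Tile 1: (0,1)->(0,0) = 1
Tile 5: (0,2)->(1,1) = 2
Tile 4: (1,0)->(1,0) = 0
Tile 6: (1,1)->(1,2) = 1
Tile 8: (2,0)->(2,1) = 1
Tile 7: (2,1)->(2,0) = 1
Tile 2: (2,2)->(0,1) = 3
Sum: 2 + 1 + 2 + 0 + 1 + 1 + 1 + 3 = 11

Answer: 11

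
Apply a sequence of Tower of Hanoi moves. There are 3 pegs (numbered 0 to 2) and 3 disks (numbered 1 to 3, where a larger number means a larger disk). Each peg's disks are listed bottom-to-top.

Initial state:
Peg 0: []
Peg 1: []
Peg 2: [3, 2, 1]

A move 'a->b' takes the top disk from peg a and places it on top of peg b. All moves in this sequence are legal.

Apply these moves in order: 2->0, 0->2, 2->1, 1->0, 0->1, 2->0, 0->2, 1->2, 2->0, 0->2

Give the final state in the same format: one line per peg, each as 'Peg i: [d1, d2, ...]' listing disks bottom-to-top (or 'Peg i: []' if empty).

After move 1 (2->0):
Peg 0: [1]
Peg 1: []
Peg 2: [3, 2]

After move 2 (0->2):
Peg 0: []
Peg 1: []
Peg 2: [3, 2, 1]

After move 3 (2->1):
Peg 0: []
Peg 1: [1]
Peg 2: [3, 2]

After move 4 (1->0):
Peg 0: [1]
Peg 1: []
Peg 2: [3, 2]

After move 5 (0->1):
Peg 0: []
Peg 1: [1]
Peg 2: [3, 2]

After move 6 (2->0):
Peg 0: [2]
Peg 1: [1]
Peg 2: [3]

After move 7 (0->2):
Peg 0: []
Peg 1: [1]
Peg 2: [3, 2]

After move 8 (1->2):
Peg 0: []
Peg 1: []
Peg 2: [3, 2, 1]

After move 9 (2->0):
Peg 0: [1]
Peg 1: []
Peg 2: [3, 2]

After move 10 (0->2):
Peg 0: []
Peg 1: []
Peg 2: [3, 2, 1]

Answer: Peg 0: []
Peg 1: []
Peg 2: [3, 2, 1]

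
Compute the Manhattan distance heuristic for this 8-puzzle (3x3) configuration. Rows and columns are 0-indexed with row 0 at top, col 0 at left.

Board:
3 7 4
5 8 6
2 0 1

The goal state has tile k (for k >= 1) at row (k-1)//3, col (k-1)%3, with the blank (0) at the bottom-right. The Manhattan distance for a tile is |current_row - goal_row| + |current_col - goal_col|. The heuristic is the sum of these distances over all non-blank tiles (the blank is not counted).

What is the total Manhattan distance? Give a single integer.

Tile 3: at (0,0), goal (0,2), distance |0-0|+|0-2| = 2
Tile 7: at (0,1), goal (2,0), distance |0-2|+|1-0| = 3
Tile 4: at (0,2), goal (1,0), distance |0-1|+|2-0| = 3
Tile 5: at (1,0), goal (1,1), distance |1-1|+|0-1| = 1
Tile 8: at (1,1), goal (2,1), distance |1-2|+|1-1| = 1
Tile 6: at (1,2), goal (1,2), distance |1-1|+|2-2| = 0
Tile 2: at (2,0), goal (0,1), distance |2-0|+|0-1| = 3
Tile 1: at (2,2), goal (0,0), distance |2-0|+|2-0| = 4
Sum: 2 + 3 + 3 + 1 + 1 + 0 + 3 + 4 = 17

Answer: 17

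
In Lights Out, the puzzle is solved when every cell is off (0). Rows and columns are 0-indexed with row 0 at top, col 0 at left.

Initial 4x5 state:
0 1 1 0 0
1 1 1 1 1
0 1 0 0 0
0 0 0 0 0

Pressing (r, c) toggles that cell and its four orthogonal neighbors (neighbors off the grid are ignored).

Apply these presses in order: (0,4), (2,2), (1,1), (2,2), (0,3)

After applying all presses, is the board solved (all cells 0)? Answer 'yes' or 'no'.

After press 1 at (0,4):
0 1 1 1 1
1 1 1 1 0
0 1 0 0 0
0 0 0 0 0

After press 2 at (2,2):
0 1 1 1 1
1 1 0 1 0
0 0 1 1 0
0 0 1 0 0

After press 3 at (1,1):
0 0 1 1 1
0 0 1 1 0
0 1 1 1 0
0 0 1 0 0

After press 4 at (2,2):
0 0 1 1 1
0 0 0 1 0
0 0 0 0 0
0 0 0 0 0

After press 5 at (0,3):
0 0 0 0 0
0 0 0 0 0
0 0 0 0 0
0 0 0 0 0

Lights still on: 0

Answer: yes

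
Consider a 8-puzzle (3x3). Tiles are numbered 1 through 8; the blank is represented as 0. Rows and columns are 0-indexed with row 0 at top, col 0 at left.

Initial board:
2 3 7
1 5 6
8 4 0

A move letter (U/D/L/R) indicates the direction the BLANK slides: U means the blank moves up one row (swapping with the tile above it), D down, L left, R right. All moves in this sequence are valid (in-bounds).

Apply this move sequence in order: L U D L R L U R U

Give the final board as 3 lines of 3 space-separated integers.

Answer: 2 0 7
5 3 6
1 8 4

Derivation:
After move 1 (L):
2 3 7
1 5 6
8 0 4

After move 2 (U):
2 3 7
1 0 6
8 5 4

After move 3 (D):
2 3 7
1 5 6
8 0 4

After move 4 (L):
2 3 7
1 5 6
0 8 4

After move 5 (R):
2 3 7
1 5 6
8 0 4

After move 6 (L):
2 3 7
1 5 6
0 8 4

After move 7 (U):
2 3 7
0 5 6
1 8 4

After move 8 (R):
2 3 7
5 0 6
1 8 4

After move 9 (U):
2 0 7
5 3 6
1 8 4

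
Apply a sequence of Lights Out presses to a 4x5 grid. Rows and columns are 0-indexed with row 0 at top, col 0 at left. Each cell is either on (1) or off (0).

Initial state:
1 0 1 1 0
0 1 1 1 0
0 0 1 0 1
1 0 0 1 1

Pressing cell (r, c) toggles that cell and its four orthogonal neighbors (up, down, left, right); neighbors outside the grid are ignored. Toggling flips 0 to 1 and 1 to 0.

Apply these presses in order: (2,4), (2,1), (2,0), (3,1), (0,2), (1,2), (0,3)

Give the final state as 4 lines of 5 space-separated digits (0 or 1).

After press 1 at (2,4):
1 0 1 1 0
0 1 1 1 1
0 0 1 1 0
1 0 0 1 0

After press 2 at (2,1):
1 0 1 1 0
0 0 1 1 1
1 1 0 1 0
1 1 0 1 0

After press 3 at (2,0):
1 0 1 1 0
1 0 1 1 1
0 0 0 1 0
0 1 0 1 0

After press 4 at (3,1):
1 0 1 1 0
1 0 1 1 1
0 1 0 1 0
1 0 1 1 0

After press 5 at (0,2):
1 1 0 0 0
1 0 0 1 1
0 1 0 1 0
1 0 1 1 0

After press 6 at (1,2):
1 1 1 0 0
1 1 1 0 1
0 1 1 1 0
1 0 1 1 0

After press 7 at (0,3):
1 1 0 1 1
1 1 1 1 1
0 1 1 1 0
1 0 1 1 0

Answer: 1 1 0 1 1
1 1 1 1 1
0 1 1 1 0
1 0 1 1 0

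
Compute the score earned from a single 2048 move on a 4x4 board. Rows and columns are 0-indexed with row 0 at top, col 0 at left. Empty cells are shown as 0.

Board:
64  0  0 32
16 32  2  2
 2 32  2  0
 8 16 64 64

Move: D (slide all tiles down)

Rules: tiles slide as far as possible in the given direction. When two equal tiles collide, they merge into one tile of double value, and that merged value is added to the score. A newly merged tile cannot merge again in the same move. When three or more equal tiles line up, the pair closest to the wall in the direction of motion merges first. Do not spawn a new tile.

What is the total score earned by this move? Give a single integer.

Answer: 68

Derivation:
Slide down:
col 0: [64, 16, 2, 8] -> [64, 16, 2, 8]  score +0 (running 0)
col 1: [0, 32, 32, 16] -> [0, 0, 64, 16]  score +64 (running 64)
col 2: [0, 2, 2, 64] -> [0, 0, 4, 64]  score +4 (running 68)
col 3: [32, 2, 0, 64] -> [0, 32, 2, 64]  score +0 (running 68)
Board after move:
64  0  0  0
16  0  0 32
 2 64  4  2
 8 16 64 64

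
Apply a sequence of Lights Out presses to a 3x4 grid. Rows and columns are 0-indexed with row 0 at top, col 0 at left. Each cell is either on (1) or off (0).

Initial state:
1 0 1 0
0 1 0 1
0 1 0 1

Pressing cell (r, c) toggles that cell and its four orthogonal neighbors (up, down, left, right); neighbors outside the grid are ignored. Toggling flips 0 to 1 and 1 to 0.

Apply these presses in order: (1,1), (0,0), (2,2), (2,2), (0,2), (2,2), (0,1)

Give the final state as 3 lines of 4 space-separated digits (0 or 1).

After press 1 at (1,1):
1 1 1 0
1 0 1 1
0 0 0 1

After press 2 at (0,0):
0 0 1 0
0 0 1 1
0 0 0 1

After press 3 at (2,2):
0 0 1 0
0 0 0 1
0 1 1 0

After press 4 at (2,2):
0 0 1 0
0 0 1 1
0 0 0 1

After press 5 at (0,2):
0 1 0 1
0 0 0 1
0 0 0 1

After press 6 at (2,2):
0 1 0 1
0 0 1 1
0 1 1 0

After press 7 at (0,1):
1 0 1 1
0 1 1 1
0 1 1 0

Answer: 1 0 1 1
0 1 1 1
0 1 1 0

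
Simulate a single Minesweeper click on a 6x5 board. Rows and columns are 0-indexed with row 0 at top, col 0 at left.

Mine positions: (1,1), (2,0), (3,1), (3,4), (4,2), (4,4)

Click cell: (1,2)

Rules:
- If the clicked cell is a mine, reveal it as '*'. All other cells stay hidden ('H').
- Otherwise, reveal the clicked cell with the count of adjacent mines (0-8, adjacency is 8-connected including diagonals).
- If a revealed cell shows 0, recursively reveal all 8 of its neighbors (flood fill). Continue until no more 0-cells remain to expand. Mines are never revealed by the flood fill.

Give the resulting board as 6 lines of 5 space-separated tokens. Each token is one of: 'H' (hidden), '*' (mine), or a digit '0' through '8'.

H H H H H
H H 1 H H
H H H H H
H H H H H
H H H H H
H H H H H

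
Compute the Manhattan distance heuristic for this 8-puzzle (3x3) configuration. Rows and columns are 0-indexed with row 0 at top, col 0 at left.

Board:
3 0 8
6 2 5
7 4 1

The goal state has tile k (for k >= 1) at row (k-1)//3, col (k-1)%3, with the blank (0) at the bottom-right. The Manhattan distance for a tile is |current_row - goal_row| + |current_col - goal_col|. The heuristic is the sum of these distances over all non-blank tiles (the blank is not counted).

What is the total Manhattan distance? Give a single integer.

Answer: 15

Derivation:
Tile 3: (0,0)->(0,2) = 2
Tile 8: (0,2)->(2,1) = 3
Tile 6: (1,0)->(1,2) = 2
Tile 2: (1,1)->(0,1) = 1
Tile 5: (1,2)->(1,1) = 1
Tile 7: (2,0)->(2,0) = 0
Tile 4: (2,1)->(1,0) = 2
Tile 1: (2,2)->(0,0) = 4
Sum: 2 + 3 + 2 + 1 + 1 + 0 + 2 + 4 = 15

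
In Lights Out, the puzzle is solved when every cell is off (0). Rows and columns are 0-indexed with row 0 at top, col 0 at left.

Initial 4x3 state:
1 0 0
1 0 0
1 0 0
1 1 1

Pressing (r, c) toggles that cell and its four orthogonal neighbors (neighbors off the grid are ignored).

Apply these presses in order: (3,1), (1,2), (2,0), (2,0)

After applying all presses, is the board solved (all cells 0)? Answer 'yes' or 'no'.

Answer: no

Derivation:
After press 1 at (3,1):
1 0 0
1 0 0
1 1 0
0 0 0

After press 2 at (1,2):
1 0 1
1 1 1
1 1 1
0 0 0

After press 3 at (2,0):
1 0 1
0 1 1
0 0 1
1 0 0

After press 4 at (2,0):
1 0 1
1 1 1
1 1 1
0 0 0

Lights still on: 8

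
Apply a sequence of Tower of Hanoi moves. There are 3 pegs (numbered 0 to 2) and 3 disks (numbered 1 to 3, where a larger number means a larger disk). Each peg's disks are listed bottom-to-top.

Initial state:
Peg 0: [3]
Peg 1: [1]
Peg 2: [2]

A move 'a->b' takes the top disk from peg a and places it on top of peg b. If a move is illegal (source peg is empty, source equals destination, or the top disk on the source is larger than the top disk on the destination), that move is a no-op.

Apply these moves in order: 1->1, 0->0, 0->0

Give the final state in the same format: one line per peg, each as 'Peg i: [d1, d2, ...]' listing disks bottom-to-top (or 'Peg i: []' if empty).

After move 1 (1->1):
Peg 0: [3]
Peg 1: [1]
Peg 2: [2]

After move 2 (0->0):
Peg 0: [3]
Peg 1: [1]
Peg 2: [2]

After move 3 (0->0):
Peg 0: [3]
Peg 1: [1]
Peg 2: [2]

Answer: Peg 0: [3]
Peg 1: [1]
Peg 2: [2]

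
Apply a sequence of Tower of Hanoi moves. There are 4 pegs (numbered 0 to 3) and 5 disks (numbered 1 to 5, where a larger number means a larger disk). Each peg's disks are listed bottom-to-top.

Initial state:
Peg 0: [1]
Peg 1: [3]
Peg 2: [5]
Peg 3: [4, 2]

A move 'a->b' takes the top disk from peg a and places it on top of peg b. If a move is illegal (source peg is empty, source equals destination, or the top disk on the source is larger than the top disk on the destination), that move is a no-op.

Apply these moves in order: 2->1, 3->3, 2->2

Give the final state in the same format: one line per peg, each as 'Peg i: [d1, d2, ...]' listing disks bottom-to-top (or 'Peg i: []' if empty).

After move 1 (2->1):
Peg 0: [1]
Peg 1: [3]
Peg 2: [5]
Peg 3: [4, 2]

After move 2 (3->3):
Peg 0: [1]
Peg 1: [3]
Peg 2: [5]
Peg 3: [4, 2]

After move 3 (2->2):
Peg 0: [1]
Peg 1: [3]
Peg 2: [5]
Peg 3: [4, 2]

Answer: Peg 0: [1]
Peg 1: [3]
Peg 2: [5]
Peg 3: [4, 2]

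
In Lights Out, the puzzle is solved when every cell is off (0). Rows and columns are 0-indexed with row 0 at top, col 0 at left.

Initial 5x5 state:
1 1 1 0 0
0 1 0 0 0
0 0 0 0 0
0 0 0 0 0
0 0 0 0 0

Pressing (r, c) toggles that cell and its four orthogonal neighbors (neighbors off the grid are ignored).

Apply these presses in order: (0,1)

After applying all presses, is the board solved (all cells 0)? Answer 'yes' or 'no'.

After press 1 at (0,1):
0 0 0 0 0
0 0 0 0 0
0 0 0 0 0
0 0 0 0 0
0 0 0 0 0

Lights still on: 0

Answer: yes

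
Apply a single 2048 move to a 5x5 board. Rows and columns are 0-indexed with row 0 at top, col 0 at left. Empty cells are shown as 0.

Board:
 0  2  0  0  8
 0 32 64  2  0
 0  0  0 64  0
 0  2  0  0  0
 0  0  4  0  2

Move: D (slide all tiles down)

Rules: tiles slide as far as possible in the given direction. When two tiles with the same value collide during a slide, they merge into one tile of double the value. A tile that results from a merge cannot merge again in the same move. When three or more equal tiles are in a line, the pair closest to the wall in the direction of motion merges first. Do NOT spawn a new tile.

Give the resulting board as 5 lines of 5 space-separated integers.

Answer:  0  0  0  0  0
 0  0  0  0  0
 0  2  0  0  0
 0 32 64  2  8
 0  2  4 64  2

Derivation:
Slide down:
col 0: [0, 0, 0, 0, 0] -> [0, 0, 0, 0, 0]
col 1: [2, 32, 0, 2, 0] -> [0, 0, 2, 32, 2]
col 2: [0, 64, 0, 0, 4] -> [0, 0, 0, 64, 4]
col 3: [0, 2, 64, 0, 0] -> [0, 0, 0, 2, 64]
col 4: [8, 0, 0, 0, 2] -> [0, 0, 0, 8, 2]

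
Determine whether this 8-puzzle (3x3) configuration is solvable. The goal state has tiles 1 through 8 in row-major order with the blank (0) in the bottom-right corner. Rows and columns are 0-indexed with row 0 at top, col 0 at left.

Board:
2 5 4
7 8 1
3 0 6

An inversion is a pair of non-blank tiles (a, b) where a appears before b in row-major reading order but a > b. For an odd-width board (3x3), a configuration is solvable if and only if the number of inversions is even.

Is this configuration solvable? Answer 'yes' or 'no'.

Inversions (pairs i<j in row-major order where tile[i] > tile[j] > 0): 12
12 is even, so the puzzle is solvable.

Answer: yes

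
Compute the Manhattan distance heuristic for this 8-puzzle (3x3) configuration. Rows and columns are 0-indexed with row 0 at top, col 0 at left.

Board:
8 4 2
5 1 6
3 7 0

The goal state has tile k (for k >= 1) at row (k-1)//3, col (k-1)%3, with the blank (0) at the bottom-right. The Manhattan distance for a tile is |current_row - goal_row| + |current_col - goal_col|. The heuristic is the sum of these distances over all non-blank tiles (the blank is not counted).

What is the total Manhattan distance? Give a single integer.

Answer: 14

Derivation:
Tile 8: (0,0)->(2,1) = 3
Tile 4: (0,1)->(1,0) = 2
Tile 2: (0,2)->(0,1) = 1
Tile 5: (1,0)->(1,1) = 1
Tile 1: (1,1)->(0,0) = 2
Tile 6: (1,2)->(1,2) = 0
Tile 3: (2,0)->(0,2) = 4
Tile 7: (2,1)->(2,0) = 1
Sum: 3 + 2 + 1 + 1 + 2 + 0 + 4 + 1 = 14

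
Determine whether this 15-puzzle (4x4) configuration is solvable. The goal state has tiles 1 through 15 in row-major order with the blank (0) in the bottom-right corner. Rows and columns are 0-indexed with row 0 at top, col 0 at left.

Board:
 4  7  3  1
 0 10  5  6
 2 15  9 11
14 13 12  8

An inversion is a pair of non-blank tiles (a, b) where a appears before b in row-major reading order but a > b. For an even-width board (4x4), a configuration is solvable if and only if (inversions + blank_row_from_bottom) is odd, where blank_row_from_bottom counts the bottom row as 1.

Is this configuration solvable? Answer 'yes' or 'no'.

Answer: no

Derivation:
Inversions: 31
Blank is in row 1 (0-indexed from top), which is row 3 counting from the bottom (bottom = 1).
31 + 3 = 34, which is even, so the puzzle is not solvable.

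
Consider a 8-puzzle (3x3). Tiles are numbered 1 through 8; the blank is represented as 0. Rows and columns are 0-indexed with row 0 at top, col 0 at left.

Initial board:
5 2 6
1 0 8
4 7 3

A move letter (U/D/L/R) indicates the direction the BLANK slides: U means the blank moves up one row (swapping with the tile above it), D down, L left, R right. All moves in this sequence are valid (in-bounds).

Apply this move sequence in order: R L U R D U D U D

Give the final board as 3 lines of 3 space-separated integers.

After move 1 (R):
5 2 6
1 8 0
4 7 3

After move 2 (L):
5 2 6
1 0 8
4 7 3

After move 3 (U):
5 0 6
1 2 8
4 7 3

After move 4 (R):
5 6 0
1 2 8
4 7 3

After move 5 (D):
5 6 8
1 2 0
4 7 3

After move 6 (U):
5 6 0
1 2 8
4 7 3

After move 7 (D):
5 6 8
1 2 0
4 7 3

After move 8 (U):
5 6 0
1 2 8
4 7 3

After move 9 (D):
5 6 8
1 2 0
4 7 3

Answer: 5 6 8
1 2 0
4 7 3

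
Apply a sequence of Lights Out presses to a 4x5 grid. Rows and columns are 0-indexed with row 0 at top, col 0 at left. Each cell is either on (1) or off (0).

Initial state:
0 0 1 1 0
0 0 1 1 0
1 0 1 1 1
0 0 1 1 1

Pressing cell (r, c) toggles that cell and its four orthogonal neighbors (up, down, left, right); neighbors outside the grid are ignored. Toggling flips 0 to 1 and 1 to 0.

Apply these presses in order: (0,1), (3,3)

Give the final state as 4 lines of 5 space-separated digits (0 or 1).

Answer: 1 1 0 1 0
0 1 1 1 0
1 0 1 0 1
0 0 0 0 0

Derivation:
After press 1 at (0,1):
1 1 0 1 0
0 1 1 1 0
1 0 1 1 1
0 0 1 1 1

After press 2 at (3,3):
1 1 0 1 0
0 1 1 1 0
1 0 1 0 1
0 0 0 0 0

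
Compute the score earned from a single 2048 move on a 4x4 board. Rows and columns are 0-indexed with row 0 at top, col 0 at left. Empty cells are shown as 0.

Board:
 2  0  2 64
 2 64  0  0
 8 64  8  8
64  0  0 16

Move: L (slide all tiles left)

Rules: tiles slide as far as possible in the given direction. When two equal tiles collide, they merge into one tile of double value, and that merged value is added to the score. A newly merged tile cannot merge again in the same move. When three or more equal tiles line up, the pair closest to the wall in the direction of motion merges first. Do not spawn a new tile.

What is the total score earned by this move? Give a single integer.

Answer: 20

Derivation:
Slide left:
row 0: [2, 0, 2, 64] -> [4, 64, 0, 0]  score +4 (running 4)
row 1: [2, 64, 0, 0] -> [2, 64, 0, 0]  score +0 (running 4)
row 2: [8, 64, 8, 8] -> [8, 64, 16, 0]  score +16 (running 20)
row 3: [64, 0, 0, 16] -> [64, 16, 0, 0]  score +0 (running 20)
Board after move:
 4 64  0  0
 2 64  0  0
 8 64 16  0
64 16  0  0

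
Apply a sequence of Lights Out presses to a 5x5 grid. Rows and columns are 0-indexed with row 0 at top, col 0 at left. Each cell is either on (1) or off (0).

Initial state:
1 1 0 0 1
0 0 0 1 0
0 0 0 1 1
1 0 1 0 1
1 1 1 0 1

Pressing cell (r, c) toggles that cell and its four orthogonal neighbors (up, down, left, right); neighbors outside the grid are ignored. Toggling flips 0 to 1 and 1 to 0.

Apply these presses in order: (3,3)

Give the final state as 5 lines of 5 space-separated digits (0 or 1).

Answer: 1 1 0 0 1
0 0 0 1 0
0 0 0 0 1
1 0 0 1 0
1 1 1 1 1

Derivation:
After press 1 at (3,3):
1 1 0 0 1
0 0 0 1 0
0 0 0 0 1
1 0 0 1 0
1 1 1 1 1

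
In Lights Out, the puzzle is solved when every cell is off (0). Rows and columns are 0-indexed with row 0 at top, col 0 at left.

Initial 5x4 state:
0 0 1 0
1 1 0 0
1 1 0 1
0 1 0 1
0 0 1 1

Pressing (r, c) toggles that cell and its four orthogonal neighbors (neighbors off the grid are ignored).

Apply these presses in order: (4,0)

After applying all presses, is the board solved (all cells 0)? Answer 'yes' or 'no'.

Answer: no

Derivation:
After press 1 at (4,0):
0 0 1 0
1 1 0 0
1 1 0 1
1 1 0 1
1 1 1 1

Lights still on: 13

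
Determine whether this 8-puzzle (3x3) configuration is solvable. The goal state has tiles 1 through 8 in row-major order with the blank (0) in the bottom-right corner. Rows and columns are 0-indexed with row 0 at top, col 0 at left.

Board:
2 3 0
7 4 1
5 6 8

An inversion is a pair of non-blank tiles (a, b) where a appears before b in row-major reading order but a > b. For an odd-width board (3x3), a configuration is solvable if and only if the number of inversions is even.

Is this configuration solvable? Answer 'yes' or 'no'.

Answer: no

Derivation:
Inversions (pairs i<j in row-major order where tile[i] > tile[j] > 0): 7
7 is odd, so the puzzle is not solvable.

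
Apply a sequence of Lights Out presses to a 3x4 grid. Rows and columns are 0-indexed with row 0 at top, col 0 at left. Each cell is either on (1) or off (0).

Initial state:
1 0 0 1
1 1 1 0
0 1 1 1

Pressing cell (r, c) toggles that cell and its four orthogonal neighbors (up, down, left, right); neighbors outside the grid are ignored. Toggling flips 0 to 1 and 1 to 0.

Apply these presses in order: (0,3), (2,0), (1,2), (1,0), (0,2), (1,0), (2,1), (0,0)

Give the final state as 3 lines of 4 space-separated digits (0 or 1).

Answer: 0 0 1 1
1 1 1 0
0 1 1 1

Derivation:
After press 1 at (0,3):
1 0 1 0
1 1 1 1
0 1 1 1

After press 2 at (2,0):
1 0 1 0
0 1 1 1
1 0 1 1

After press 3 at (1,2):
1 0 0 0
0 0 0 0
1 0 0 1

After press 4 at (1,0):
0 0 0 0
1 1 0 0
0 0 0 1

After press 5 at (0,2):
0 1 1 1
1 1 1 0
0 0 0 1

After press 6 at (1,0):
1 1 1 1
0 0 1 0
1 0 0 1

After press 7 at (2,1):
1 1 1 1
0 1 1 0
0 1 1 1

After press 8 at (0,0):
0 0 1 1
1 1 1 0
0 1 1 1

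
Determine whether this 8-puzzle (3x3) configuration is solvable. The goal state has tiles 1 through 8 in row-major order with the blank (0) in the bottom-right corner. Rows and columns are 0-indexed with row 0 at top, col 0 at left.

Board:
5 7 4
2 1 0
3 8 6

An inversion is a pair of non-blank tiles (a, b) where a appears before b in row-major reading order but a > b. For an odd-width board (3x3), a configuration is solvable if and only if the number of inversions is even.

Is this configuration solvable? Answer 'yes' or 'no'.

Answer: yes

Derivation:
Inversions (pairs i<j in row-major order where tile[i] > tile[j] > 0): 14
14 is even, so the puzzle is solvable.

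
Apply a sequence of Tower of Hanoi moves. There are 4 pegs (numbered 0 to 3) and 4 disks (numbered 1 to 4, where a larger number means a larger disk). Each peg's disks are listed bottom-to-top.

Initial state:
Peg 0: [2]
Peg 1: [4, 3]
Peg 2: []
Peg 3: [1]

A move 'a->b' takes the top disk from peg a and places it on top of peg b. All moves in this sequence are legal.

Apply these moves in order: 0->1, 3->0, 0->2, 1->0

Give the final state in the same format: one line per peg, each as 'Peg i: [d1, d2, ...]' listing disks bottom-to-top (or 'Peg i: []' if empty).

Answer: Peg 0: [2]
Peg 1: [4, 3]
Peg 2: [1]
Peg 3: []

Derivation:
After move 1 (0->1):
Peg 0: []
Peg 1: [4, 3, 2]
Peg 2: []
Peg 3: [1]

After move 2 (3->0):
Peg 0: [1]
Peg 1: [4, 3, 2]
Peg 2: []
Peg 3: []

After move 3 (0->2):
Peg 0: []
Peg 1: [4, 3, 2]
Peg 2: [1]
Peg 3: []

After move 4 (1->0):
Peg 0: [2]
Peg 1: [4, 3]
Peg 2: [1]
Peg 3: []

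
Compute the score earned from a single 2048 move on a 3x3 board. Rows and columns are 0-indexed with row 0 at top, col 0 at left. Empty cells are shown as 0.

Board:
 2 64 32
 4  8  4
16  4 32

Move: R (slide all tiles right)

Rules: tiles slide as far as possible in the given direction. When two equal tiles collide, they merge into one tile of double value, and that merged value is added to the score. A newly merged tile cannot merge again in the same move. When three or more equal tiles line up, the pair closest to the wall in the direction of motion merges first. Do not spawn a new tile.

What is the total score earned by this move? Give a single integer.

Slide right:
row 0: [2, 64, 32] -> [2, 64, 32]  score +0 (running 0)
row 1: [4, 8, 4] -> [4, 8, 4]  score +0 (running 0)
row 2: [16, 4, 32] -> [16, 4, 32]  score +0 (running 0)
Board after move:
 2 64 32
 4  8  4
16  4 32

Answer: 0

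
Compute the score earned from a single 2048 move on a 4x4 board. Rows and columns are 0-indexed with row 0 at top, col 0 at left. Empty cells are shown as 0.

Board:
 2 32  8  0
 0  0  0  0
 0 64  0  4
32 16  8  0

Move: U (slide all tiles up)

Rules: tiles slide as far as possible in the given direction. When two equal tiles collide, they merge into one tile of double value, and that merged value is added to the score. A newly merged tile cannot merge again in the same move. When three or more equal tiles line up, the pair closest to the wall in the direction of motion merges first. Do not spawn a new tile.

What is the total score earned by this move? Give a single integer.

Slide up:
col 0: [2, 0, 0, 32] -> [2, 32, 0, 0]  score +0 (running 0)
col 1: [32, 0, 64, 16] -> [32, 64, 16, 0]  score +0 (running 0)
col 2: [8, 0, 0, 8] -> [16, 0, 0, 0]  score +16 (running 16)
col 3: [0, 0, 4, 0] -> [4, 0, 0, 0]  score +0 (running 16)
Board after move:
 2 32 16  4
32 64  0  0
 0 16  0  0
 0  0  0  0

Answer: 16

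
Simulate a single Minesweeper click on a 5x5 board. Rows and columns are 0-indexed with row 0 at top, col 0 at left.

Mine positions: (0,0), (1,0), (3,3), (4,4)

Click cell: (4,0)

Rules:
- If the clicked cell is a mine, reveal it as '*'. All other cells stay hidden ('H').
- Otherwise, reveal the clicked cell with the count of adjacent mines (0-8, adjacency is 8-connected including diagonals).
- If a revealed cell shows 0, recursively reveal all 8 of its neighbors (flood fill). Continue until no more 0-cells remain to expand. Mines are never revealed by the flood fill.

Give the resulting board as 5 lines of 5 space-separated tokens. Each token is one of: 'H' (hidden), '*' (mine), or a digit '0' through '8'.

H H H H H
H H H H H
1 1 1 H H
0 0 1 H H
0 0 1 H H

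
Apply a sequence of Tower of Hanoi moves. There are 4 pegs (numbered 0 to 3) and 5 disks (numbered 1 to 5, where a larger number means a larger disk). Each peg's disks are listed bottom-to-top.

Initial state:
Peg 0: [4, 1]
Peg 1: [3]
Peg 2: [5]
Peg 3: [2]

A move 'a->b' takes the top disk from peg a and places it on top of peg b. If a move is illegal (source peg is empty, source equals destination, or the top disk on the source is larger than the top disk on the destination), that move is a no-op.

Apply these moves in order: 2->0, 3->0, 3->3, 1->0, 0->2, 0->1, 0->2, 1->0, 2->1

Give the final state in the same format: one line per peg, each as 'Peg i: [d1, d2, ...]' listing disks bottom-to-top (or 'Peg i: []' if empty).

After move 1 (2->0):
Peg 0: [4, 1]
Peg 1: [3]
Peg 2: [5]
Peg 3: [2]

After move 2 (3->0):
Peg 0: [4, 1]
Peg 1: [3]
Peg 2: [5]
Peg 3: [2]

After move 3 (3->3):
Peg 0: [4, 1]
Peg 1: [3]
Peg 2: [5]
Peg 3: [2]

After move 4 (1->0):
Peg 0: [4, 1]
Peg 1: [3]
Peg 2: [5]
Peg 3: [2]

After move 5 (0->2):
Peg 0: [4]
Peg 1: [3]
Peg 2: [5, 1]
Peg 3: [2]

After move 6 (0->1):
Peg 0: [4]
Peg 1: [3]
Peg 2: [5, 1]
Peg 3: [2]

After move 7 (0->2):
Peg 0: [4]
Peg 1: [3]
Peg 2: [5, 1]
Peg 3: [2]

After move 8 (1->0):
Peg 0: [4, 3]
Peg 1: []
Peg 2: [5, 1]
Peg 3: [2]

After move 9 (2->1):
Peg 0: [4, 3]
Peg 1: [1]
Peg 2: [5]
Peg 3: [2]

Answer: Peg 0: [4, 3]
Peg 1: [1]
Peg 2: [5]
Peg 3: [2]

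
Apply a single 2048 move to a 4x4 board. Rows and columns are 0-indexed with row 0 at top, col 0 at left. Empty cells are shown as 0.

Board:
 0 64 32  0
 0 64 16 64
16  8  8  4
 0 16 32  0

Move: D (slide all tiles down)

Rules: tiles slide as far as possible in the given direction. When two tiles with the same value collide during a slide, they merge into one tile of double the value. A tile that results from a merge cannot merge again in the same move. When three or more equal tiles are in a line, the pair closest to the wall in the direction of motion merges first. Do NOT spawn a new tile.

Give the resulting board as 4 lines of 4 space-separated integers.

Answer:   0   0  32   0
  0 128  16   0
  0   8   8  64
 16  16  32   4

Derivation:
Slide down:
col 0: [0, 0, 16, 0] -> [0, 0, 0, 16]
col 1: [64, 64, 8, 16] -> [0, 128, 8, 16]
col 2: [32, 16, 8, 32] -> [32, 16, 8, 32]
col 3: [0, 64, 4, 0] -> [0, 0, 64, 4]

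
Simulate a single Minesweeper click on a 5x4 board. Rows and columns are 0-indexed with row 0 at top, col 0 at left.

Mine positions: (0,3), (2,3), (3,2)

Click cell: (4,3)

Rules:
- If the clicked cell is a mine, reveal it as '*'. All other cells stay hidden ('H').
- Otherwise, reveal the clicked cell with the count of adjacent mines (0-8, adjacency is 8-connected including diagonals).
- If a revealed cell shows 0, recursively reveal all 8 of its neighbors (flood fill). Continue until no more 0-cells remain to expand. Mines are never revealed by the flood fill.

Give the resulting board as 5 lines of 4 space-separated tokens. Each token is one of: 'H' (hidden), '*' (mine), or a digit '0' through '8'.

H H H H
H H H H
H H H H
H H H H
H H H 1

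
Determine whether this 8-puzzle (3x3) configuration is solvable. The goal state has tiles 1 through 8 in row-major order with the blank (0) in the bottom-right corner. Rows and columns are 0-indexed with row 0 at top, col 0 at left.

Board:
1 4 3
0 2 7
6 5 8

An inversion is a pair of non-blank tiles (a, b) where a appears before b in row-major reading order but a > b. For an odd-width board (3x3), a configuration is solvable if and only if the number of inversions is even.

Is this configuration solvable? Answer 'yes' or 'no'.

Inversions (pairs i<j in row-major order where tile[i] > tile[j] > 0): 6
6 is even, so the puzzle is solvable.

Answer: yes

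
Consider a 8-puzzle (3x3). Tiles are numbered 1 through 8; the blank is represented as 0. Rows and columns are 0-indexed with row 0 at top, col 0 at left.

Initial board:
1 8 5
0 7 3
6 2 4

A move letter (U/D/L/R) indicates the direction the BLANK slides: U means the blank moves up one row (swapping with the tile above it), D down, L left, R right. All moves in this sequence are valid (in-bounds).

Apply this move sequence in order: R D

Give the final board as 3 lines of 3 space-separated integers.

After move 1 (R):
1 8 5
7 0 3
6 2 4

After move 2 (D):
1 8 5
7 2 3
6 0 4

Answer: 1 8 5
7 2 3
6 0 4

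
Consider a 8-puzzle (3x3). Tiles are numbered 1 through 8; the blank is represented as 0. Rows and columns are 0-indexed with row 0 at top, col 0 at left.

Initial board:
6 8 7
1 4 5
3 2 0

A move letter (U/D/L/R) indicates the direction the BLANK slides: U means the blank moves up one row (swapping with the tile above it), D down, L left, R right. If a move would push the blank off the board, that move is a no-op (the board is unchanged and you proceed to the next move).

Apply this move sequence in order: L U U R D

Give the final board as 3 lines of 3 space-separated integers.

Answer: 6 7 5
1 8 0
3 4 2

Derivation:
After move 1 (L):
6 8 7
1 4 5
3 0 2

After move 2 (U):
6 8 7
1 0 5
3 4 2

After move 3 (U):
6 0 7
1 8 5
3 4 2

After move 4 (R):
6 7 0
1 8 5
3 4 2

After move 5 (D):
6 7 5
1 8 0
3 4 2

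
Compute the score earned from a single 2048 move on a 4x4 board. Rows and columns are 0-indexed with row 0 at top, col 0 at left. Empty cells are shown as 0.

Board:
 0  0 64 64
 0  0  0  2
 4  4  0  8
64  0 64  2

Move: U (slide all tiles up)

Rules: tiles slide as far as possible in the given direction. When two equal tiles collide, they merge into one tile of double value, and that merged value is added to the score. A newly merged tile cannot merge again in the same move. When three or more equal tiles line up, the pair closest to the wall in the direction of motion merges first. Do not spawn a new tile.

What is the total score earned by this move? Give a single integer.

Slide up:
col 0: [0, 0, 4, 64] -> [4, 64, 0, 0]  score +0 (running 0)
col 1: [0, 0, 4, 0] -> [4, 0, 0, 0]  score +0 (running 0)
col 2: [64, 0, 0, 64] -> [128, 0, 0, 0]  score +128 (running 128)
col 3: [64, 2, 8, 2] -> [64, 2, 8, 2]  score +0 (running 128)
Board after move:
  4   4 128  64
 64   0   0   2
  0   0   0   8
  0   0   0   2

Answer: 128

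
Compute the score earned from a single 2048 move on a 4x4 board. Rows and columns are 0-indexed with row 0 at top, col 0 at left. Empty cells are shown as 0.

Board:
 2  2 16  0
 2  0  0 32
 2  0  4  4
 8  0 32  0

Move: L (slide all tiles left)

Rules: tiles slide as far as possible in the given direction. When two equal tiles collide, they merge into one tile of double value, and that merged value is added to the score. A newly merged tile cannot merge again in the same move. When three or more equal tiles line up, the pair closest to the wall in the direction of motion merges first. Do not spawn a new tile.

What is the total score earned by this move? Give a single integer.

Slide left:
row 0: [2, 2, 16, 0] -> [4, 16, 0, 0]  score +4 (running 4)
row 1: [2, 0, 0, 32] -> [2, 32, 0, 0]  score +0 (running 4)
row 2: [2, 0, 4, 4] -> [2, 8, 0, 0]  score +8 (running 12)
row 3: [8, 0, 32, 0] -> [8, 32, 0, 0]  score +0 (running 12)
Board after move:
 4 16  0  0
 2 32  0  0
 2  8  0  0
 8 32  0  0

Answer: 12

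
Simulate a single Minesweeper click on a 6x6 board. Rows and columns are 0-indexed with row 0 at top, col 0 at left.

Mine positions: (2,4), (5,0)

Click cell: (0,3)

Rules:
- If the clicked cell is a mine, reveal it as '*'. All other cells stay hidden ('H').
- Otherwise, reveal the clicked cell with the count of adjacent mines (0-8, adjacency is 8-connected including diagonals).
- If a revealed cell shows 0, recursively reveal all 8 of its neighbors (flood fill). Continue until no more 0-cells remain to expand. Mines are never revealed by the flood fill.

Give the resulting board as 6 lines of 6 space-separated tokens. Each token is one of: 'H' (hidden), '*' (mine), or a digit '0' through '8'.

0 0 0 0 0 0
0 0 0 1 1 1
0 0 0 1 H H
0 0 0 1 1 1
1 1 0 0 0 0
H 1 0 0 0 0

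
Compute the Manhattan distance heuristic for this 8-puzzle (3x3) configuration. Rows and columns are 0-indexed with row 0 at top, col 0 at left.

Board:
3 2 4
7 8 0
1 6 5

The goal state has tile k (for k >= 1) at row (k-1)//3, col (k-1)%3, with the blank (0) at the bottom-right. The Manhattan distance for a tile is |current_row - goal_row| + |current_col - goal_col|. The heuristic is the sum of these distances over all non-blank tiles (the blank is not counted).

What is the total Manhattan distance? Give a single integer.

Answer: 13

Derivation:
Tile 3: at (0,0), goal (0,2), distance |0-0|+|0-2| = 2
Tile 2: at (0,1), goal (0,1), distance |0-0|+|1-1| = 0
Tile 4: at (0,2), goal (1,0), distance |0-1|+|2-0| = 3
Tile 7: at (1,0), goal (2,0), distance |1-2|+|0-0| = 1
Tile 8: at (1,1), goal (2,1), distance |1-2|+|1-1| = 1
Tile 1: at (2,0), goal (0,0), distance |2-0|+|0-0| = 2
Tile 6: at (2,1), goal (1,2), distance |2-1|+|1-2| = 2
Tile 5: at (2,2), goal (1,1), distance |2-1|+|2-1| = 2
Sum: 2 + 0 + 3 + 1 + 1 + 2 + 2 + 2 = 13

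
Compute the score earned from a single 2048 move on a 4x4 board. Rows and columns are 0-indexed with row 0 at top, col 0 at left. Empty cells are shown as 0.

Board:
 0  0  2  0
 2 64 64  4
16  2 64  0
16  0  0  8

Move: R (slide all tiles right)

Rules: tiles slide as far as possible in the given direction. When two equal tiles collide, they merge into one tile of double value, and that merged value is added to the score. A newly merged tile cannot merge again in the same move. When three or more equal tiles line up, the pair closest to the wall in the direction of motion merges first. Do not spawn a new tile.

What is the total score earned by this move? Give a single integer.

Answer: 128

Derivation:
Slide right:
row 0: [0, 0, 2, 0] -> [0, 0, 0, 2]  score +0 (running 0)
row 1: [2, 64, 64, 4] -> [0, 2, 128, 4]  score +128 (running 128)
row 2: [16, 2, 64, 0] -> [0, 16, 2, 64]  score +0 (running 128)
row 3: [16, 0, 0, 8] -> [0, 0, 16, 8]  score +0 (running 128)
Board after move:
  0   0   0   2
  0   2 128   4
  0  16   2  64
  0   0  16   8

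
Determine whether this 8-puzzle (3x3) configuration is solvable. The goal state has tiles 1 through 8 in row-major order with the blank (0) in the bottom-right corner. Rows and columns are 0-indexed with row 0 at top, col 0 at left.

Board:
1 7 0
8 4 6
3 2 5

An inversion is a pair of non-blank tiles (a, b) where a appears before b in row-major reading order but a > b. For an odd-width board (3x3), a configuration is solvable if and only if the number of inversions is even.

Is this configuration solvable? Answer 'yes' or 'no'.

Answer: yes

Derivation:
Inversions (pairs i<j in row-major order where tile[i] > tile[j] > 0): 16
16 is even, so the puzzle is solvable.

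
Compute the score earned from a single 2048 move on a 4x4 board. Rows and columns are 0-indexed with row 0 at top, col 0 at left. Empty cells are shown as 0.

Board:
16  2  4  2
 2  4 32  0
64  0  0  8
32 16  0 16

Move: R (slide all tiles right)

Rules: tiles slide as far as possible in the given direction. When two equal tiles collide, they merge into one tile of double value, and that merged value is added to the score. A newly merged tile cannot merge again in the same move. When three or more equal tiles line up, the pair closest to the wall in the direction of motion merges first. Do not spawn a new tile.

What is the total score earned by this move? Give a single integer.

Answer: 32

Derivation:
Slide right:
row 0: [16, 2, 4, 2] -> [16, 2, 4, 2]  score +0 (running 0)
row 1: [2, 4, 32, 0] -> [0, 2, 4, 32]  score +0 (running 0)
row 2: [64, 0, 0, 8] -> [0, 0, 64, 8]  score +0 (running 0)
row 3: [32, 16, 0, 16] -> [0, 0, 32, 32]  score +32 (running 32)
Board after move:
16  2  4  2
 0  2  4 32
 0  0 64  8
 0  0 32 32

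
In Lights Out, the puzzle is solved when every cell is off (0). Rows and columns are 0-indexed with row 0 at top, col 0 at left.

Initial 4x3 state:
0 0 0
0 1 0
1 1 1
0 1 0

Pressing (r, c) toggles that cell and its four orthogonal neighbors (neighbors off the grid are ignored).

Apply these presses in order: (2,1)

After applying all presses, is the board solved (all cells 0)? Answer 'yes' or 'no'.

After press 1 at (2,1):
0 0 0
0 0 0
0 0 0
0 0 0

Lights still on: 0

Answer: yes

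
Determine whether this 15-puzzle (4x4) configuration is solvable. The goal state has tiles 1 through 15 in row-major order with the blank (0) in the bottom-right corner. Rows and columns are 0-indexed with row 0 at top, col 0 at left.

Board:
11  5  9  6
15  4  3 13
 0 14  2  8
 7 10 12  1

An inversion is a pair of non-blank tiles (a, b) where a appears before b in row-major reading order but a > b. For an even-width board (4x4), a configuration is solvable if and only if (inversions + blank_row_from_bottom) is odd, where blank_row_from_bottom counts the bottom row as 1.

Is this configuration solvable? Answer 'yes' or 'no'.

Answer: no

Derivation:
Inversions: 58
Blank is in row 2 (0-indexed from top), which is row 2 counting from the bottom (bottom = 1).
58 + 2 = 60, which is even, so the puzzle is not solvable.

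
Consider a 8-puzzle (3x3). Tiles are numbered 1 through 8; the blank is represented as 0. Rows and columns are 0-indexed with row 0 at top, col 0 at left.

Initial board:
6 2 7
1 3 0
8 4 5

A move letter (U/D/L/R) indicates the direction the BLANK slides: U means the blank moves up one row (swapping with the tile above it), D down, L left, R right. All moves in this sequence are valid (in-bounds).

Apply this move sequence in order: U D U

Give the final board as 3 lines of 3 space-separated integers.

Answer: 6 2 0
1 3 7
8 4 5

Derivation:
After move 1 (U):
6 2 0
1 3 7
8 4 5

After move 2 (D):
6 2 7
1 3 0
8 4 5

After move 3 (U):
6 2 0
1 3 7
8 4 5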